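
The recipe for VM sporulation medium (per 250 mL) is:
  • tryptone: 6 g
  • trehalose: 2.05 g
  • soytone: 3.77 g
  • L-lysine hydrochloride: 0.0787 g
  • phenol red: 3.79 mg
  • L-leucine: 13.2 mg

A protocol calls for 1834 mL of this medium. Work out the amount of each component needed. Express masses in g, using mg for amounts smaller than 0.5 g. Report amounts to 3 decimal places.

Ratio of target to recipe volume: 1834 / 250 = 7.336.
tryptone: 6 g × (1834 mL / 250 mL) = 44.016 g
trehalose: 2.05 g × (1834 mL / 250 mL) = 15.039 g
soytone: 3.77 g × (1834 mL / 250 mL) = 27.657 g
L-lysine hydrochloride: 0.0787 g × (1834 mL / 250 mL) = 0.577 g
phenol red: 3.79 mg × (1834 mL / 250 mL) = 27.803 mg
L-leucine: 13.2 mg × (1834 mL / 250 mL) = 96.835 mg

tryptone 44.016 g; trehalose 15.039 g; soytone 27.657 g; L-lysine hydrochloride 0.577 g; phenol red 27.803 mg; L-leucine 96.835 mg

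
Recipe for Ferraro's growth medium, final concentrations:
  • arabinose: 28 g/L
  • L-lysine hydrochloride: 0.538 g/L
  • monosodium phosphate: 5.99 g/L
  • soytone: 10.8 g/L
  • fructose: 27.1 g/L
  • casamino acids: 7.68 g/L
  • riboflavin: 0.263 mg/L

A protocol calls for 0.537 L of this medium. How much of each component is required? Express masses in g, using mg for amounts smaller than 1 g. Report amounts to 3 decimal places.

arabinose 15.036 g; L-lysine hydrochloride 288.906 mg; monosodium phosphate 3.217 g; soytone 5.800 g; fructose 14.553 g; casamino acids 4.124 g; riboflavin 0.141 mg

Working volume: 0.537 L.
arabinose: 28 g/L × 0.537 L = 15.036 g
L-lysine hydrochloride: 0.538 g/L × 0.537 L = 0.288906 g = 288.906 mg
monosodium phosphate: 5.99 g/L × 0.537 L = 3.217 g
soytone: 10.8 g/L × 0.537 L = 5.800 g
fructose: 27.1 g/L × 0.537 L = 14.553 g
casamino acids: 7.68 g/L × 0.537 L = 4.124 g
riboflavin: 0.263 mg/L × 0.537 L = 0.141 mg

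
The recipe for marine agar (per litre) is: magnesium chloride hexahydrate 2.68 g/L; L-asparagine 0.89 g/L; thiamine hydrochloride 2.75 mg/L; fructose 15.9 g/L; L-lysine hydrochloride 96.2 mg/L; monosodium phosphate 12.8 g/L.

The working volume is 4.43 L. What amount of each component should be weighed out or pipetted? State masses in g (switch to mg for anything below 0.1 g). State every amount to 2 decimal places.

magnesium chloride hexahydrate 11.87 g; L-asparagine 3.94 g; thiamine hydrochloride 12.18 mg; fructose 70.44 g; L-lysine hydrochloride 0.43 g; monosodium phosphate 56.70 g

Working volume: 4.43 L.
magnesium chloride hexahydrate: 2.68 g/L × 4.43 L = 11.87 g
L-asparagine: 0.89 g/L × 4.43 L = 3.94 g
thiamine hydrochloride: 2.75 mg/L × 4.43 L = 12.18 mg
fructose: 15.9 g/L × 4.43 L = 70.44 g
L-lysine hydrochloride: 96.2 mg/L × 4.43 L = 426.166 mg = 0.43 g
monosodium phosphate: 12.8 g/L × 4.43 L = 56.70 g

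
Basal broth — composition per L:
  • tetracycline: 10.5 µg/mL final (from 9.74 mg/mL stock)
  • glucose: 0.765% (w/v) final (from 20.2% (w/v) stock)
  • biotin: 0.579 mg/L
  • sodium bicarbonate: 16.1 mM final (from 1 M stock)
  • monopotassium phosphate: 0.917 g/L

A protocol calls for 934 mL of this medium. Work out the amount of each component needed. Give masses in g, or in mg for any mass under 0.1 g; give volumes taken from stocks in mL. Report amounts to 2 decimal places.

tetracycline 1.01 mL; glucose 35.37 mL; biotin 0.54 mg; sodium bicarbonate 15.04 mL; monopotassium phosphate 0.86 g

Target volume = 934 mL = 0.934 L.
tetracycline: C1V1 = C2V2 → 10.5 µg/mL × 934 mL ÷ 9740 µg/mL = 1.01 mL
glucose: C1V1 = C2V2 → 0.765% ÷ 20.2% × 934 mL = 35.37 mL
biotin: 0.579 mg/L × 0.934 L = 0.54 mg
sodium bicarbonate: V = C2·V2/C1 = 16.1 mM × 934 mL ÷ 1000 mM = 15.04 mL
monopotassium phosphate: 0.917 g/L × 0.934 L = 0.86 g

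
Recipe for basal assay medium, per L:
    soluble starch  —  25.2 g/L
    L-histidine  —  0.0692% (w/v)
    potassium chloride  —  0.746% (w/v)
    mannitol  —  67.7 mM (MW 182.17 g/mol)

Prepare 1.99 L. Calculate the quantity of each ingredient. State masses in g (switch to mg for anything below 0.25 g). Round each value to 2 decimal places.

Scale factor relative to 1 L: 1.99.
soluble starch: 25.2 g/L × 1.99 L = 50.15 g
L-histidine: 0.0692 g per 100 mL × 1990 mL ÷ 100 = 1.38 g
potassium chloride: 0.746 g per 100 mL × 1990 mL ÷ 100 = 14.85 g
mannitol: 67.7 mmol/L × 182.17 g/mol × 1.99 L ÷ 1000 = 24.54 g

soluble starch 50.15 g; L-histidine 1.38 g; potassium chloride 14.85 g; mannitol 24.54 g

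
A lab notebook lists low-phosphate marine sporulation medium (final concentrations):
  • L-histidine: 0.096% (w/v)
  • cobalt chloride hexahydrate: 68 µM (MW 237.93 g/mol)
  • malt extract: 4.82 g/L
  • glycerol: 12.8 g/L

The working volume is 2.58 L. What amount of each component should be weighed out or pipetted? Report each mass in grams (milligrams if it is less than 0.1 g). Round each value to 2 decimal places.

Working volume: 2.58 L.
L-histidine: 0.096 g per 100 mL × 2580 mL ÷ 100 = 2.48 g
cobalt chloride hexahydrate: 68 µmol/L × 237.93 g/mol × 2.58 L ÷ 1000 = 41.74 mg
malt extract: 4.82 g/L × 2.58 L = 12.44 g
glycerol: 12.8 g/L × 2.58 L = 33.02 g

L-histidine 2.48 g; cobalt chloride hexahydrate 41.74 mg; malt extract 12.44 g; glycerol 33.02 g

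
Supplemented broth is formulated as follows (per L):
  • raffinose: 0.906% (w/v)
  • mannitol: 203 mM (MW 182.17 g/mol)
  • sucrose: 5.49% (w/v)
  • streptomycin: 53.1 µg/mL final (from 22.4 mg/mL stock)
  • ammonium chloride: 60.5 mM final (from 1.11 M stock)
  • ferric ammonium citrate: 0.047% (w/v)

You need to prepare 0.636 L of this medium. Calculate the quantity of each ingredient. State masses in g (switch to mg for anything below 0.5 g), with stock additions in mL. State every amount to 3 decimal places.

raffinose 5.762 g; mannitol 23.520 g; sucrose 34.916 g; streptomycin 1.508 mL; ammonium chloride 34.665 mL; ferric ammonium citrate 298.920 mg

Working volume: 0.636 L.
raffinose: 0.906% w/v = 9.06 g/L → 9.06 × 0.636 L = 5.762 g
mannitol: 203 mmol/L × 182.17 g/mol × 0.636 L ÷ 1000 = 23.520 g
sucrose: 5.49% w/v = 54.9 g/L → 54.9 × 0.636 L = 34.916 g
streptomycin: V = C2·V2/C1 = 53.1 µg/mL × 636 mL ÷ 22400 µg/mL = 1.508 mL
ammonium chloride: C1V1 = C2V2 → 60.5 mM × 636 mL ÷ 1110 mM = 34.665 mL
ferric ammonium citrate: 0.047% w/v = 0.47 g/L → 0.47 × 0.636 L = 0.29892 g = 298.920 mg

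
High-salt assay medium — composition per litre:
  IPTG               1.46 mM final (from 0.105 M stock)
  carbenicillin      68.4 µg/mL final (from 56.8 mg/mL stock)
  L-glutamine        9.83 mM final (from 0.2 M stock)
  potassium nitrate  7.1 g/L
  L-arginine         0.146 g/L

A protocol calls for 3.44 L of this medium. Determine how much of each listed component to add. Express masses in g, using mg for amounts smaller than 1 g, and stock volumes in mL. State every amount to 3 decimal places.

IPTG 47.832 mL; carbenicillin 4.143 mL; L-glutamine 169.076 mL; potassium nitrate 24.424 g; L-arginine 502.240 mg

Working volume: 3.44 L.
IPTG: dilute stock: 1.46 mM × 3440 mL ÷ 105 mM = 47.832 mL
carbenicillin: V = C2·V2/C1 = 68.4 µg/mL × 3440 mL ÷ 56800 µg/mL = 4.143 mL
L-glutamine: dilute stock: 9.83 mM × 3440 mL ÷ 200 mM = 169.076 mL
potassium nitrate: 7.1 g/L × 3.44 L = 24.424 g
L-arginine: 0.146 g/L × 3.44 L = 0.50224 g = 502.240 mg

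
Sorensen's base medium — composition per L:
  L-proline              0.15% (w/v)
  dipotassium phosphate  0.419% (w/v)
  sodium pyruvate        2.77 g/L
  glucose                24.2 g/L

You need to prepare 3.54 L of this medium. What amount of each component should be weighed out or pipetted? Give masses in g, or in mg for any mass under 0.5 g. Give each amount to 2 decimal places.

Working volume: 3.54 L.
L-proline: 0.15 g per 100 mL × 3540 mL ÷ 100 = 5.31 g
dipotassium phosphate: 0.419% w/v = 4.19 g/L → 4.19 × 3.54 L = 14.83 g
sodium pyruvate: 2.77 g/L × 3.54 L = 9.81 g
glucose: 24.2 g/L × 3.54 L = 85.67 g

L-proline 5.31 g; dipotassium phosphate 14.83 g; sodium pyruvate 9.81 g; glucose 85.67 g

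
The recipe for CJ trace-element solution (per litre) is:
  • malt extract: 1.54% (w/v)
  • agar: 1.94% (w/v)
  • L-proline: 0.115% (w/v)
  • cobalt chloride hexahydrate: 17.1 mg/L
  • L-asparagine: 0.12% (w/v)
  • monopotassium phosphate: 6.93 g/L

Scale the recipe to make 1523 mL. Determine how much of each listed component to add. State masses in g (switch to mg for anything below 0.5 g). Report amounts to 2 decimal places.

malt extract 23.45 g; agar 29.55 g; L-proline 1.75 g; cobalt chloride hexahydrate 26.04 mg; L-asparagine 1.83 g; monopotassium phosphate 10.55 g

Target volume = 1523 mL = 1.523 L.
malt extract: 1.54% w/v = 15.4 g/L → 15.4 × 1.523 L = 23.45 g
agar: 1.94 g per 100 mL × 1523 mL ÷ 100 = 29.55 g
L-proline: 0.115% w/v = 1.15 g/L → 1.15 × 1.523 L = 1.75 g
cobalt chloride hexahydrate: 17.1 mg/L × 1.523 L = 26.04 mg
L-asparagine: 0.12 g per 100 mL × 1523 mL ÷ 100 = 1.83 g
monopotassium phosphate: 6.93 g/L × 1.523 L = 10.55 g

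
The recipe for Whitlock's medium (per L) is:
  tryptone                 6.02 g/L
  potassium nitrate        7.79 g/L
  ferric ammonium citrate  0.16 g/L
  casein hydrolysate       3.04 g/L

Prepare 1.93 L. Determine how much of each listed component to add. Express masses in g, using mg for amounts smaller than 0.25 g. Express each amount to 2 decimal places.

Working volume: 1.93 L.
tryptone: 6.02 g/L × 1.93 L = 11.62 g
potassium nitrate: 7.79 g/L × 1.93 L = 15.03 g
ferric ammonium citrate: 0.16 g/L × 1.93 L = 0.31 g
casein hydrolysate: 3.04 g/L × 1.93 L = 5.87 g

tryptone 11.62 g; potassium nitrate 15.03 g; ferric ammonium citrate 0.31 g; casein hydrolysate 5.87 g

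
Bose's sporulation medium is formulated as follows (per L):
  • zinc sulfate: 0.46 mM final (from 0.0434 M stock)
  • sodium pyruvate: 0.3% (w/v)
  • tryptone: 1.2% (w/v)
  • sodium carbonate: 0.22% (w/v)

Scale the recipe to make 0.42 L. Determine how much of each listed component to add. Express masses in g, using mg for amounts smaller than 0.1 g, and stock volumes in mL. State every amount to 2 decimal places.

Scale factor relative to 1 L: 0.42.
zinc sulfate: dilute stock: 0.46 mM × 420 mL ÷ 43.4 mM = 4.45 mL
sodium pyruvate: 0.3% w/v = 3 g/L → 3 × 0.42 L = 1.26 g
tryptone: 1.2 g per 100 mL × 420 mL ÷ 100 = 5.04 g
sodium carbonate: 0.22 g per 100 mL × 420 mL ÷ 100 = 0.92 g

zinc sulfate 4.45 mL; sodium pyruvate 1.26 g; tryptone 5.04 g; sodium carbonate 0.92 g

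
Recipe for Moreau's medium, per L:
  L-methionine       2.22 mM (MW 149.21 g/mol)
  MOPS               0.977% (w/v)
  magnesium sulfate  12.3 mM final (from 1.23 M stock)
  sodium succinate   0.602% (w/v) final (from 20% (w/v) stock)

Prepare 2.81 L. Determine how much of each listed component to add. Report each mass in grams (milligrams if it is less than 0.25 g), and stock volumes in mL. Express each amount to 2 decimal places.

Scale factor relative to 1 L: 2.81.
L-methionine: 2.22 mmol/L × 149.21 g/mol × 2.81 L ÷ 1000 = 0.93 g
MOPS: 0.977 g per 100 mL × 2810 mL ÷ 100 = 27.45 g
magnesium sulfate: C1V1 = C2V2 → 12.3 mM × 2810 mL ÷ 1230 mM = 28.10 mL
sodium succinate: C1V1 = C2V2 → 0.602% ÷ 20% × 2810 mL = 84.58 mL

L-methionine 0.93 g; MOPS 27.45 g; magnesium sulfate 28.10 mL; sodium succinate 84.58 mL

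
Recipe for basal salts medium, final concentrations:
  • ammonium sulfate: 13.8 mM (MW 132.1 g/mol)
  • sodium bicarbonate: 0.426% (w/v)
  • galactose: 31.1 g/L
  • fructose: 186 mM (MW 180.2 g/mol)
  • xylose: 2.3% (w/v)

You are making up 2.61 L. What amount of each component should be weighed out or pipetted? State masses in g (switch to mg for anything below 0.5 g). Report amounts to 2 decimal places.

ammonium sulfate 4.76 g; sodium bicarbonate 11.12 g; galactose 81.17 g; fructose 87.48 g; xylose 60.03 g

Scale factor relative to 1 L: 2.61.
ammonium sulfate: 13.8 mmol/L × 132.1 g/mol × 2.61 L ÷ 1000 = 4.76 g
sodium bicarbonate: 0.426% w/v = 4.26 g/L → 4.26 × 2.61 L = 11.12 g
galactose: 31.1 g/L × 2.61 L = 81.17 g
fructose: 186 mmol/L × 180.2 g/mol × 2.61 L ÷ 1000 = 87.48 g
xylose: 2.3% w/v = 23 g/L → 23 × 2.61 L = 60.03 g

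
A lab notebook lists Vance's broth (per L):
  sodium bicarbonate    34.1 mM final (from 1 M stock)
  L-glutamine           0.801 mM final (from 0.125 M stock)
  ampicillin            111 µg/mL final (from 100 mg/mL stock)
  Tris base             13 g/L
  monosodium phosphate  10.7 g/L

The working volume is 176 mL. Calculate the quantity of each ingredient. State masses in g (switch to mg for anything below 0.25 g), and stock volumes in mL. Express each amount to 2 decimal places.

Target volume = 176 mL = 0.176 L.
sodium bicarbonate: dilute stock: 34.1 mM × 176 mL ÷ 1000 mM = 6.00 mL
L-glutamine: dilute stock: 0.801 mM × 176 mL ÷ 125 mM = 1.13 mL
ampicillin: V = C2·V2/C1 = 111 µg/mL × 176 mL ÷ 100000 µg/mL = 0.20 mL
Tris base: 13 g/L × 0.176 L = 2.29 g
monosodium phosphate: 10.7 g/L × 0.176 L = 1.88 g

sodium bicarbonate 6.00 mL; L-glutamine 1.13 mL; ampicillin 0.20 mL; Tris base 2.29 g; monosodium phosphate 1.88 g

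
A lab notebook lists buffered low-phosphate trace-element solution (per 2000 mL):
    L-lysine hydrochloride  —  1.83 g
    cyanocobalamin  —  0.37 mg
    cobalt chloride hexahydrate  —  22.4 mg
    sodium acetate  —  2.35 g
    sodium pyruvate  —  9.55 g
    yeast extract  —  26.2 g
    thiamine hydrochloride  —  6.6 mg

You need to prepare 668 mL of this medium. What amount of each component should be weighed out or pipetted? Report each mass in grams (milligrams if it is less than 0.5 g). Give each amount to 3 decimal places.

L-lysine hydrochloride 0.611 g; cyanocobalamin 0.124 mg; cobalt chloride hexahydrate 7.482 mg; sodium acetate 0.785 g; sodium pyruvate 3.190 g; yeast extract 8.751 g; thiamine hydrochloride 2.204 mg

Scale factor = 668 mL / 2000 mL = 0.334.
L-lysine hydrochloride: 1.83 g × (668 mL / 2000 mL) = 0.611 g
cyanocobalamin: 0.37 mg × (668 mL / 2000 mL) = 0.124 mg
cobalt chloride hexahydrate: 22.4 mg × (668 mL / 2000 mL) = 7.482 mg
sodium acetate: 2.35 g × (668 mL / 2000 mL) = 0.785 g
sodium pyruvate: 9.55 g × (668 mL / 2000 mL) = 3.190 g
yeast extract: 26.2 g × (668 mL / 2000 mL) = 8.751 g
thiamine hydrochloride: 6.6 mg × (668 mL / 2000 mL) = 2.204 mg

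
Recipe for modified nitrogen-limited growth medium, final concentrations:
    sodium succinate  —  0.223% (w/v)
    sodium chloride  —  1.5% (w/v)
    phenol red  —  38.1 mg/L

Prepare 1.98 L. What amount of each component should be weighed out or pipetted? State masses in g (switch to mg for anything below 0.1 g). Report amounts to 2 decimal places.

Working volume: 1.98 L.
sodium succinate: 0.223 g per 100 mL × 1980 mL ÷ 100 = 4.42 g
sodium chloride: 1.5 g per 100 mL × 1980 mL ÷ 100 = 29.70 g
phenol red: 38.1 mg/L × 1.98 L = 75.44 mg

sodium succinate 4.42 g; sodium chloride 29.70 g; phenol red 75.44 mg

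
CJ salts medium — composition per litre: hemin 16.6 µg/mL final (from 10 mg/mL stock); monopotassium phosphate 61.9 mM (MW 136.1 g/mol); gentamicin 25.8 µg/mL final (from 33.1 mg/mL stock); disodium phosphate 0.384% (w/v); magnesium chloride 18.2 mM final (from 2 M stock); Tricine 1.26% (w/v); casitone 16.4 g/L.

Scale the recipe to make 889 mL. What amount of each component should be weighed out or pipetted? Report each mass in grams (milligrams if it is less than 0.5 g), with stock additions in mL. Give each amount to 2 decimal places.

hemin 1.48 mL; monopotassium phosphate 7.49 g; gentamicin 0.69 mL; disodium phosphate 3.41 g; magnesium chloride 8.09 mL; Tricine 11.20 g; casitone 14.58 g

Target volume = 889 mL = 0.889 L.
hemin: C1V1 = C2V2 → 16.6 µg/mL × 889 mL ÷ 10000 µg/mL = 1.48 mL
monopotassium phosphate: 61.9 mmol/L × 136.1 g/mol × 0.889 L ÷ 1000 = 7.49 g
gentamicin: V = C2·V2/C1 = 25.8 µg/mL × 889 mL ÷ 33100 µg/mL = 0.69 mL
disodium phosphate: 0.384% w/v = 3.84 g/L → 3.84 × 0.889 L = 3.41 g
magnesium chloride: V = C2·V2/C1 = 18.2 mM × 889 mL ÷ 2000 mM = 8.09 mL
Tricine: 1.26 g per 100 mL × 889 mL ÷ 100 = 11.20 g
casitone: 16.4 g/L × 0.889 L = 14.58 g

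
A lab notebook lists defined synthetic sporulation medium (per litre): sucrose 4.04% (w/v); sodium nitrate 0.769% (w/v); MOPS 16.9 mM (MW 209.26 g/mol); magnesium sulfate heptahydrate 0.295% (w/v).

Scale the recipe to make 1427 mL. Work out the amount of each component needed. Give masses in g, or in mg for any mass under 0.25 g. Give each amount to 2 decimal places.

Working volume: 1427 mL = 1.427 L.
sucrose: 4.04 g per 100 mL × 1427 mL ÷ 100 = 57.65 g
sodium nitrate: 0.769 g per 100 mL × 1427 mL ÷ 100 = 10.97 g
MOPS: 16.9 mmol/L × 209.26 g/mol × 1.427 L ÷ 1000 = 5.05 g
magnesium sulfate heptahydrate: 0.295% w/v = 2.95 g/L → 2.95 × 1.427 L = 4.21 g

sucrose 57.65 g; sodium nitrate 10.97 g; MOPS 5.05 g; magnesium sulfate heptahydrate 4.21 g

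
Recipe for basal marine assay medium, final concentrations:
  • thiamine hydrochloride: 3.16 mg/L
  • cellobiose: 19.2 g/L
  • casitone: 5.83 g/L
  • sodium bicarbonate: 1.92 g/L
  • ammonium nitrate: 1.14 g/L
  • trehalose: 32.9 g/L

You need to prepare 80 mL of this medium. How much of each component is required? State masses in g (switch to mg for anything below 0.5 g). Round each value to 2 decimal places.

thiamine hydrochloride 0.25 mg; cellobiose 1.54 g; casitone 466.40 mg; sodium bicarbonate 153.60 mg; ammonium nitrate 91.20 mg; trehalose 2.63 g

Working volume: 80 mL = 0.08 L.
thiamine hydrochloride: 3.16 mg/L × 0.08 L = 0.25 mg
cellobiose: 19.2 g/L × 0.08 L = 1.54 g
casitone: 5.83 g/L × 0.08 L = 0.4664 g = 466.40 mg
sodium bicarbonate: 1.92 g/L × 0.08 L = 0.1536 g = 153.60 mg
ammonium nitrate: 1.14 g/L × 0.08 L = 0.0912 g = 91.20 mg
trehalose: 32.9 g/L × 0.08 L = 2.63 g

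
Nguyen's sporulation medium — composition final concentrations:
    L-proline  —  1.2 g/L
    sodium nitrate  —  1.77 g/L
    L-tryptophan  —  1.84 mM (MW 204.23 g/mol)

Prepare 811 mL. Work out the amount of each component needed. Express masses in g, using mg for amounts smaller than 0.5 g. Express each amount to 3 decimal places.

Working volume: 811 mL = 0.811 L.
L-proline: 1.2 g/L × 0.811 L = 0.973 g
sodium nitrate: 1.77 g/L × 0.811 L = 1.435 g
L-tryptophan: 1.84 mmol/L × 204.23 mg/mmol × 0.811 L = 304.760 mg

L-proline 0.973 g; sodium nitrate 1.435 g; L-tryptophan 304.760 mg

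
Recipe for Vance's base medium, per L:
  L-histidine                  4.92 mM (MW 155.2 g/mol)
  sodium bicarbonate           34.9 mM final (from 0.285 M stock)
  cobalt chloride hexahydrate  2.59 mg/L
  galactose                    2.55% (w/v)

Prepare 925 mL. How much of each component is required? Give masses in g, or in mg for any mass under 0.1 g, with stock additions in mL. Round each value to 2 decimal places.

L-histidine 0.71 g; sodium bicarbonate 113.27 mL; cobalt chloride hexahydrate 2.40 mg; galactose 23.59 g

Target volume = 925 mL = 0.925 L.
L-histidine: 4.92 mmol/L × 155.2 g/mol × 0.925 L ÷ 1000 = 0.71 g
sodium bicarbonate: V = C2·V2/C1 = 34.9 mM × 925 mL ÷ 285 mM = 113.27 mL
cobalt chloride hexahydrate: 2.59 mg/L × 0.925 L = 2.40 mg
galactose: 2.55% w/v = 25.5 g/L → 25.5 × 0.925 L = 23.59 g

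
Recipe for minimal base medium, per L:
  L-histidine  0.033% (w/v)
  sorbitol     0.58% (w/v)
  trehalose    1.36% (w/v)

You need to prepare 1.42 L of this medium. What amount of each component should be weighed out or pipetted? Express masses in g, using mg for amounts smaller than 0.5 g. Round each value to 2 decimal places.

L-histidine 468.60 mg; sorbitol 8.24 g; trehalose 19.31 g

Scale factor relative to 1 L: 1.42.
L-histidine: 0.033 g per 100 mL × 1420 mL ÷ 100 = 0.4686 g = 468.60 mg
sorbitol: 0.58 g per 100 mL × 1420 mL ÷ 100 = 8.24 g
trehalose: 1.36 g per 100 mL × 1420 mL ÷ 100 = 19.31 g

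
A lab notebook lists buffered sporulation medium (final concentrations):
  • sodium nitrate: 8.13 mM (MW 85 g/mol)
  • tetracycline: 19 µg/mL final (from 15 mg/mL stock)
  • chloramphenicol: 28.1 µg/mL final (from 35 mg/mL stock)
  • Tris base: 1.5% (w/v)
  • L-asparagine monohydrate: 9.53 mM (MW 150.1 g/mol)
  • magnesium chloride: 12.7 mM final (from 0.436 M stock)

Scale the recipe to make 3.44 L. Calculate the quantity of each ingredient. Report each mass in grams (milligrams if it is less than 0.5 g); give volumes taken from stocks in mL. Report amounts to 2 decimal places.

sodium nitrate 2.38 g; tetracycline 4.36 mL; chloramphenicol 2.76 mL; Tris base 51.60 g; L-asparagine monohydrate 4.92 g; magnesium chloride 100.20 mL

Scale factor relative to 1 L: 3.44.
sodium nitrate: 8.13 mmol/L × 85 g/mol × 3.44 L ÷ 1000 = 2.38 g
tetracycline: V = C2·V2/C1 = 19 µg/mL × 3440 mL ÷ 15000 µg/mL = 4.36 mL
chloramphenicol: dilute stock: 28.1 µg/mL × 3440 mL ÷ 35000 µg/mL = 2.76 mL
Tris base: 1.5 g per 100 mL × 3440 mL ÷ 100 = 51.60 g
L-asparagine monohydrate: 9.53 mmol/L × 150.1 g/mol × 3.44 L ÷ 1000 = 4.92 g
magnesium chloride: C1V1 = C2V2 → 12.7 mM × 3440 mL ÷ 436 mM = 100.20 mL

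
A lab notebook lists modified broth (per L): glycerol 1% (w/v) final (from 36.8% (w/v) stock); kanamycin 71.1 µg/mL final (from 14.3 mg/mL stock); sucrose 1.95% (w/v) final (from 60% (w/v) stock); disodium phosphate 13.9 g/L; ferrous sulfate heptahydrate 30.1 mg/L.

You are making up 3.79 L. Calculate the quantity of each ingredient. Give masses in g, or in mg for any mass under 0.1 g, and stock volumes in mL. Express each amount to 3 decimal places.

glycerol 102.989 mL; kanamycin 18.844 mL; sucrose 123.175 mL; disodium phosphate 52.681 g; ferrous sulfate heptahydrate 0.114 g

Working volume: 3.79 L.
glycerol: C1V1 = C2V2 → 1% ÷ 36.8% × 3790 mL = 102.989 mL
kanamycin: dilute stock: 71.1 µg/mL × 3790 mL ÷ 14300 µg/mL = 18.844 mL
sucrose: C1V1 = C2V2 → 1.95% ÷ 60% × 3790 mL = 123.175 mL
disodium phosphate: 13.9 g/L × 3.79 L = 52.681 g
ferrous sulfate heptahydrate: 30.1 mg/L × 3.79 L = 114.079 mg = 0.114 g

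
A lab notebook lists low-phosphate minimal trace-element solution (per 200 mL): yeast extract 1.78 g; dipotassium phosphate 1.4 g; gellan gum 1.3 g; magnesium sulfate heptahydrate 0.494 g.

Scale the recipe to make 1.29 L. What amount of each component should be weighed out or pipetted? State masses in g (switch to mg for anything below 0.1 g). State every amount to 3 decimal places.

yeast extract 11.481 g; dipotassium phosphate 9.030 g; gellan gum 8.385 g; magnesium sulfate heptahydrate 3.186 g

Scale factor = 1290 mL / 200 mL = 6.45.
yeast extract: 1.78 g × (1290 mL / 200 mL) = 11.481 g
dipotassium phosphate: 1.4 g × (1290 mL / 200 mL) = 9.030 g
gellan gum: 1.3 g × (1290 mL / 200 mL) = 8.385 g
magnesium sulfate heptahydrate: 0.494 g × (1290 mL / 200 mL) = 3.186 g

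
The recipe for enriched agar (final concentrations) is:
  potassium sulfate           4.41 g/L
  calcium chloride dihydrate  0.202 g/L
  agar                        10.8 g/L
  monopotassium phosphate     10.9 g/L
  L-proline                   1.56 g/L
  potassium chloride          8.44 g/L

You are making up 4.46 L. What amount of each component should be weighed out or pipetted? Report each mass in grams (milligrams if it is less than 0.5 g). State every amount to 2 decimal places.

Scale factor relative to 1 L: 4.46.
potassium sulfate: 4.41 g/L × 4.46 L = 19.67 g
calcium chloride dihydrate: 0.202 g/L × 4.46 L = 0.90 g
agar: 10.8 g/L × 4.46 L = 48.17 g
monopotassium phosphate: 10.9 g/L × 4.46 L = 48.61 g
L-proline: 1.56 g/L × 4.46 L = 6.96 g
potassium chloride: 8.44 g/L × 4.46 L = 37.64 g

potassium sulfate 19.67 g; calcium chloride dihydrate 0.90 g; agar 48.17 g; monopotassium phosphate 48.61 g; L-proline 6.96 g; potassium chloride 37.64 g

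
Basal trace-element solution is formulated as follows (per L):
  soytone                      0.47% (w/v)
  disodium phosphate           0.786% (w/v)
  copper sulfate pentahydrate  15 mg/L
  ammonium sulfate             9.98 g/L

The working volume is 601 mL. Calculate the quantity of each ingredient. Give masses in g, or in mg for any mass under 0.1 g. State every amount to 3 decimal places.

soytone 2.825 g; disodium phosphate 4.724 g; copper sulfate pentahydrate 9.015 mg; ammonium sulfate 5.998 g

Working volume: 601 mL = 0.601 L.
soytone: 0.47 g per 100 mL × 601 mL ÷ 100 = 2.825 g
disodium phosphate: 0.786% w/v = 7.86 g/L → 7.86 × 0.601 L = 4.724 g
copper sulfate pentahydrate: 15 mg/L × 0.601 L = 9.015 mg
ammonium sulfate: 9.98 g/L × 0.601 L = 5.998 g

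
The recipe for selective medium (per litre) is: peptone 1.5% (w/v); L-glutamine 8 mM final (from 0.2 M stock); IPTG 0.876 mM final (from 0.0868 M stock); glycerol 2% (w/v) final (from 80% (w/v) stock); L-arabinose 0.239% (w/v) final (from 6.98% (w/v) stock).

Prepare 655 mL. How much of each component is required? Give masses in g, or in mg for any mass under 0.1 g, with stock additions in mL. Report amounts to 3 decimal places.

peptone 9.825 g; L-glutamine 26.200 mL; IPTG 6.610 mL; glycerol 16.375 mL; L-arabinose 22.428 mL

Working volume: 655 mL = 0.655 L.
peptone: 1.5 g per 100 mL × 655 mL ÷ 100 = 9.825 g
L-glutamine: dilute stock: 8 mM × 655 mL ÷ 200 mM = 26.200 mL
IPTG: C1V1 = C2V2 → 0.876 mM × 655 mL ÷ 86.8 mM = 6.610 mL
glycerol: dilute stock: 2% ÷ 80% × 655 mL = 16.375 mL
L-arabinose: dilute stock: 0.239% ÷ 6.98% × 655 mL = 22.428 mL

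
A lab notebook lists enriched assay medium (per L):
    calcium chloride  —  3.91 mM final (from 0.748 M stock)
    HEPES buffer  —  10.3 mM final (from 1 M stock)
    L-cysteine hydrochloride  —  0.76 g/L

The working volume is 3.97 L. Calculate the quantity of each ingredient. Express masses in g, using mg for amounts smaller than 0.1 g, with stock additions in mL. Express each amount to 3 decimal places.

calcium chloride 20.752 mL; HEPES buffer 40.891 mL; L-cysteine hydrochloride 3.017 g

Scale factor relative to 1 L: 3.97.
calcium chloride: C1V1 = C2V2 → 3.91 mM × 3970 mL ÷ 748 mM = 20.752 mL
HEPES buffer: C1V1 = C2V2 → 10.3 mM × 3970 mL ÷ 1000 mM = 40.891 mL
L-cysteine hydrochloride: 0.76 g/L × 3.97 L = 3.017 g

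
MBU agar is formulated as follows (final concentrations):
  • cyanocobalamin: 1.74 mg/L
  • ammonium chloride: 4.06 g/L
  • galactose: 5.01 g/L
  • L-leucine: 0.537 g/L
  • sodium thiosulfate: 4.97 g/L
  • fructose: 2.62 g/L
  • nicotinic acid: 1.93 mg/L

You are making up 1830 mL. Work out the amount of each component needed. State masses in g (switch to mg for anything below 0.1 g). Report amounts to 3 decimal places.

Target volume = 1830 mL = 1.83 L.
cyanocobalamin: 1.74 mg/L × 1.83 L = 3.184 mg
ammonium chloride: 4.06 g/L × 1.83 L = 7.430 g
galactose: 5.01 g/L × 1.83 L = 9.168 g
L-leucine: 0.537 g/L × 1.83 L = 0.983 g
sodium thiosulfate: 4.97 g/L × 1.83 L = 9.095 g
fructose: 2.62 g/L × 1.83 L = 4.795 g
nicotinic acid: 1.93 mg/L × 1.83 L = 3.532 mg

cyanocobalamin 3.184 mg; ammonium chloride 7.430 g; galactose 9.168 g; L-leucine 0.983 g; sodium thiosulfate 9.095 g; fructose 4.795 g; nicotinic acid 3.532 mg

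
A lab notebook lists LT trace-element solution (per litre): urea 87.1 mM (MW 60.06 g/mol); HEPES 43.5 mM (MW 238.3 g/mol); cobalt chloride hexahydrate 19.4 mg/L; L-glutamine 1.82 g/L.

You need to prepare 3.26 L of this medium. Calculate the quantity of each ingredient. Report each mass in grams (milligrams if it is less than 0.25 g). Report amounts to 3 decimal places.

Working volume: 3.26 L.
urea: 87.1 mmol/L × 60.06 g/mol × 3.26 L ÷ 1000 = 17.054 g
HEPES: 43.5 mmol/L × 238.3 g/mol × 3.26 L ÷ 1000 = 33.793 g
cobalt chloride hexahydrate: 19.4 mg/L × 3.26 L = 63.244 mg
L-glutamine: 1.82 g/L × 3.26 L = 5.933 g

urea 17.054 g; HEPES 33.793 g; cobalt chloride hexahydrate 63.244 mg; L-glutamine 5.933 g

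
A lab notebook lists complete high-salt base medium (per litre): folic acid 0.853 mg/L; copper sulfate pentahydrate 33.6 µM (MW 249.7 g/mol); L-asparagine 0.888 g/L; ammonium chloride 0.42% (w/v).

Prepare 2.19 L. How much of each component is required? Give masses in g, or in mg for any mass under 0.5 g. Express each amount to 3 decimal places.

Working volume: 2.19 L.
folic acid: 0.853 mg/L × 2.19 L = 1.868 mg
copper sulfate pentahydrate: 33.6 µmol/L × 249.7 g/mol × 2.19 L ÷ 1000 = 18.374 mg
L-asparagine: 0.888 g/L × 2.19 L = 1.945 g
ammonium chloride: 0.42% w/v = 4.2 g/L → 4.2 × 2.19 L = 9.198 g

folic acid 1.868 mg; copper sulfate pentahydrate 18.374 mg; L-asparagine 1.945 g; ammonium chloride 9.198 g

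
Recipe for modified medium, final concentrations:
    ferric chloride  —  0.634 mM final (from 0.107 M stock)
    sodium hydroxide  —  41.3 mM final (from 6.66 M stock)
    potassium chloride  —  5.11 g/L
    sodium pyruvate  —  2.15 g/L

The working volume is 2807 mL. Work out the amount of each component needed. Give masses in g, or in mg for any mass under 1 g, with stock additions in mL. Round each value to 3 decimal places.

ferric chloride 16.632 mL; sodium hydroxide 17.407 mL; potassium chloride 14.344 g; sodium pyruvate 6.035 g

Target volume = 2807 mL = 2.807 L.
ferric chloride: dilute stock: 0.634 mM × 2807 mL ÷ 107 mM = 16.632 mL
sodium hydroxide: dilute stock: 41.3 mM × 2807 mL ÷ 6660 mM = 17.407 mL
potassium chloride: 5.11 g/L × 2.807 L = 14.344 g
sodium pyruvate: 2.15 g/L × 2.807 L = 6.035 g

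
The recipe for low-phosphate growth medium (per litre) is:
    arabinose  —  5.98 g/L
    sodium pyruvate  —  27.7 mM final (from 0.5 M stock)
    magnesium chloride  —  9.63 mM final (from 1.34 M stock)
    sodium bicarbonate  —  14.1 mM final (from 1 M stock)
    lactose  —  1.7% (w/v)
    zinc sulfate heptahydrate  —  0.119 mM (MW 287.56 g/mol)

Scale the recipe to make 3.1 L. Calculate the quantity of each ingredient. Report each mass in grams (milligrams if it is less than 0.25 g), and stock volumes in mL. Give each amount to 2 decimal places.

Working volume: 3.1 L.
arabinose: 5.98 g/L × 3.1 L = 18.54 g
sodium pyruvate: V = C2·V2/C1 = 27.7 mM × 3100 mL ÷ 500 mM = 171.74 mL
magnesium chloride: V = C2·V2/C1 = 9.63 mM × 3100 mL ÷ 1340 mM = 22.28 mL
sodium bicarbonate: dilute stock: 14.1 mM × 3100 mL ÷ 1000 mM = 43.71 mL
lactose: 1.7% w/v = 17 g/L → 17 × 3.1 L = 52.70 g
zinc sulfate heptahydrate: 0.119 mmol/L × 287.56 mg/mmol × 3.1 L = 106.08 mg

arabinose 18.54 g; sodium pyruvate 171.74 mL; magnesium chloride 22.28 mL; sodium bicarbonate 43.71 mL; lactose 52.70 g; zinc sulfate heptahydrate 106.08 mg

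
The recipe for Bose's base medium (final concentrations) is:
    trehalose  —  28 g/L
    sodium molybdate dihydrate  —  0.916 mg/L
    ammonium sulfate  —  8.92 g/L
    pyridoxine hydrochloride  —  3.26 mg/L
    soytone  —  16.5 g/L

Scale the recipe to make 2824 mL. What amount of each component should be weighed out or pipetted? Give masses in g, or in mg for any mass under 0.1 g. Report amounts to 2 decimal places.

trehalose 79.07 g; sodium molybdate dihydrate 2.59 mg; ammonium sulfate 25.19 g; pyridoxine hydrochloride 9.21 mg; soytone 46.60 g

Working volume: 2824 mL = 2.824 L.
trehalose: 28 g/L × 2.824 L = 79.07 g
sodium molybdate dihydrate: 0.916 mg/L × 2.824 L = 2.59 mg
ammonium sulfate: 8.92 g/L × 2.824 L = 25.19 g
pyridoxine hydrochloride: 3.26 mg/L × 2.824 L = 9.21 mg
soytone: 16.5 g/L × 2.824 L = 46.60 g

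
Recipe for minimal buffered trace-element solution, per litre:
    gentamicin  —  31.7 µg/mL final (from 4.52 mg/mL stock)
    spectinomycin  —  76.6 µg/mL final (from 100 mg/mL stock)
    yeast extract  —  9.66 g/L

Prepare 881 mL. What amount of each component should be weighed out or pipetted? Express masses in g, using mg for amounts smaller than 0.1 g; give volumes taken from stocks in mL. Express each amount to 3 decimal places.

Working volume: 881 mL = 0.881 L.
gentamicin: dilute stock: 31.7 µg/mL × 881 mL ÷ 4520 µg/mL = 6.179 mL
spectinomycin: C1V1 = C2V2 → 76.6 µg/mL × 881 mL ÷ 100000 µg/mL = 0.675 mL
yeast extract: 9.66 g/L × 0.881 L = 8.510 g

gentamicin 6.179 mL; spectinomycin 0.675 mL; yeast extract 8.510 g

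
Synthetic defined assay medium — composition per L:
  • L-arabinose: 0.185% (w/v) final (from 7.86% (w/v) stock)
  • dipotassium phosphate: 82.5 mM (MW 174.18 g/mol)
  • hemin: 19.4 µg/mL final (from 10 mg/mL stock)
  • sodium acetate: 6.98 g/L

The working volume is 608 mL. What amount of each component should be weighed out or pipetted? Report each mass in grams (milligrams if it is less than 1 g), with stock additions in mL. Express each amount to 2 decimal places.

L-arabinose 14.31 mL; dipotassium phosphate 8.74 g; hemin 1.18 mL; sodium acetate 4.24 g

Working volume: 608 mL = 0.608 L.
L-arabinose: dilute stock: 0.185% ÷ 7.86% × 608 mL = 14.31 mL
dipotassium phosphate: 82.5 mmol/L × 174.18 g/mol × 0.608 L ÷ 1000 = 8.74 g
hemin: dilute stock: 19.4 µg/mL × 608 mL ÷ 10000 µg/mL = 1.18 mL
sodium acetate: 6.98 g/L × 0.608 L = 4.24 g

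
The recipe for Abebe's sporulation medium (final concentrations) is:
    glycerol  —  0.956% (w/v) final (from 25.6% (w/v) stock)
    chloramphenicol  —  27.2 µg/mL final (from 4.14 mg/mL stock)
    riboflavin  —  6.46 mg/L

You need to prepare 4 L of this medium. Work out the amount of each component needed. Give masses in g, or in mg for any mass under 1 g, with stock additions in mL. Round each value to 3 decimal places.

Working volume: 4 L.
glycerol: V = C2·V2/C1 = 0.956% ÷ 25.6% × 4000 mL = 149.375 mL
chloramphenicol: C1V1 = C2V2 → 27.2 µg/mL × 4000 mL ÷ 4140 µg/mL = 26.280 mL
riboflavin: 6.46 mg/L × 4 L = 25.840 mg

glycerol 149.375 mL; chloramphenicol 26.280 mL; riboflavin 25.840 mg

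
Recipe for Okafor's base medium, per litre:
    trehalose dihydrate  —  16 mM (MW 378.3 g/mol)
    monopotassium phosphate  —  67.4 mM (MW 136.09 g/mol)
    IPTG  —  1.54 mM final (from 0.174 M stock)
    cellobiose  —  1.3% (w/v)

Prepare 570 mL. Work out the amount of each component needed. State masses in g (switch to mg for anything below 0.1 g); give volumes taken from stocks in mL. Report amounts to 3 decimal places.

trehalose dihydrate 3.450 g; monopotassium phosphate 5.228 g; IPTG 5.045 mL; cellobiose 7.410 g

Working volume: 570 mL = 0.57 L.
trehalose dihydrate: 16 mmol/L × 378.3 g/mol × 0.57 L ÷ 1000 = 3.450 g
monopotassium phosphate: 67.4 mmol/L × 136.09 g/mol × 0.57 L ÷ 1000 = 5.228 g
IPTG: dilute stock: 1.54 mM × 570 mL ÷ 174 mM = 5.045 mL
cellobiose: 1.3% w/v = 13 g/L → 13 × 0.57 L = 7.410 g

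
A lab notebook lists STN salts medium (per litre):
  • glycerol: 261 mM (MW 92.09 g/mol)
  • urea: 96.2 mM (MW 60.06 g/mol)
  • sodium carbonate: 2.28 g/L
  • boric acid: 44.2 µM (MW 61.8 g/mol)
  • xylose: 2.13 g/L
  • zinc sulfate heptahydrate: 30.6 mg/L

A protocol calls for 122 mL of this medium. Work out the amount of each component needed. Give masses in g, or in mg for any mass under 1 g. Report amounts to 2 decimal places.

Scale factor relative to 1 L: 0.122.
glycerol: 261 mmol/L × 92.09 g/mol × 0.122 L ÷ 1000 = 2.93 g
urea: 96.2 mmol/L × 60.06 mg/mmol × 0.122 L = 704.89 mg
sodium carbonate: 2.28 g/L × 0.122 L = 0.27816 g = 278.16 mg
boric acid: 44.2 µmol/L × 61.8 g/mol × 0.122 L ÷ 1000 = 0.33 mg
xylose: 2.13 g/L × 0.122 L = 0.25986 g = 259.86 mg
zinc sulfate heptahydrate: 30.6 mg/L × 0.122 L = 3.73 mg

glycerol 2.93 g; urea 704.89 mg; sodium carbonate 278.16 mg; boric acid 0.33 mg; xylose 259.86 mg; zinc sulfate heptahydrate 3.73 mg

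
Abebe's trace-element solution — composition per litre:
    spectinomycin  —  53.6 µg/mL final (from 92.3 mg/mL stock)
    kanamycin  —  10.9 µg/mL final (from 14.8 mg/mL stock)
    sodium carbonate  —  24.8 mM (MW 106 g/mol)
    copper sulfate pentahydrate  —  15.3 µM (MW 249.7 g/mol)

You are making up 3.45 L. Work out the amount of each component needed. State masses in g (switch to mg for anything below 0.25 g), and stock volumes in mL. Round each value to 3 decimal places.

spectinomycin 2.003 mL; kanamycin 2.541 mL; sodium carbonate 9.069 g; copper sulfate pentahydrate 13.180 mg

Working volume: 3.45 L.
spectinomycin: dilute stock: 53.6 µg/mL × 3450 mL ÷ 92300 µg/mL = 2.003 mL
kanamycin: dilute stock: 10.9 µg/mL × 3450 mL ÷ 14800 µg/mL = 2.541 mL
sodium carbonate: 24.8 mmol/L × 106 g/mol × 3.45 L ÷ 1000 = 9.069 g
copper sulfate pentahydrate: 15.3 µmol/L × 249.7 g/mol × 3.45 L ÷ 1000 = 13.180 mg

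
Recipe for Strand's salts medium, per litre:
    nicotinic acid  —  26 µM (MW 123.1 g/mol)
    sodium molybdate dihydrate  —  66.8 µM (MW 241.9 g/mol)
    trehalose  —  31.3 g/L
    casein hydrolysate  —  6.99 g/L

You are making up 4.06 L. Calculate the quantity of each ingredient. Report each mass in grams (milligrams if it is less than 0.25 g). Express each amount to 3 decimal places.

nicotinic acid 12.994 mg; sodium molybdate dihydrate 65.605 mg; trehalose 127.078 g; casein hydrolysate 28.379 g

Working volume: 4.06 L.
nicotinic acid: 26 µmol/L × 123.1 g/mol × 4.06 L ÷ 1000 = 12.994 mg
sodium molybdate dihydrate: 66.8 µmol/L × 241.9 g/mol × 4.06 L ÷ 1000 = 65.605 mg
trehalose: 31.3 g/L × 4.06 L = 127.078 g
casein hydrolysate: 6.99 g/L × 4.06 L = 28.379 g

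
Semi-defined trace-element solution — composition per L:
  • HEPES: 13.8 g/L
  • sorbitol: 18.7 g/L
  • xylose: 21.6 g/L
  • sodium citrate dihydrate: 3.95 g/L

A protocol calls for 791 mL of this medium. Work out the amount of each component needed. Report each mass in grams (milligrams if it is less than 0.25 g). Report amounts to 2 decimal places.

HEPES 10.92 g; sorbitol 14.79 g; xylose 17.09 g; sodium citrate dihydrate 3.12 g

Working volume: 791 mL = 0.791 L.
HEPES: 13.8 g/L × 0.791 L = 10.92 g
sorbitol: 18.7 g/L × 0.791 L = 14.79 g
xylose: 21.6 g/L × 0.791 L = 17.09 g
sodium citrate dihydrate: 3.95 g/L × 0.791 L = 3.12 g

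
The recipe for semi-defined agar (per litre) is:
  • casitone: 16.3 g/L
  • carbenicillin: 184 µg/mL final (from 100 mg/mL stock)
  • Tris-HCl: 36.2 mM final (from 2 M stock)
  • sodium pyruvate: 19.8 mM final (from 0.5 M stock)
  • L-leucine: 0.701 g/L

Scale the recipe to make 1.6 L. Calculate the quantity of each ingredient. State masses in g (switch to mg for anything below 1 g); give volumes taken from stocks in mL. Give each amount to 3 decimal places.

casitone 26.080 g; carbenicillin 2.944 mL; Tris-HCl 28.960 mL; sodium pyruvate 63.360 mL; L-leucine 1.122 g

Working volume: 1.6 L.
casitone: 16.3 g/L × 1.6 L = 26.080 g
carbenicillin: V = C2·V2/C1 = 184 µg/mL × 1600 mL ÷ 100000 µg/mL = 2.944 mL
Tris-HCl: V = C2·V2/C1 = 36.2 mM × 1600 mL ÷ 2000 mM = 28.960 mL
sodium pyruvate: V = C2·V2/C1 = 19.8 mM × 1600 mL ÷ 500 mM = 63.360 mL
L-leucine: 0.701 g/L × 1.6 L = 1.122 g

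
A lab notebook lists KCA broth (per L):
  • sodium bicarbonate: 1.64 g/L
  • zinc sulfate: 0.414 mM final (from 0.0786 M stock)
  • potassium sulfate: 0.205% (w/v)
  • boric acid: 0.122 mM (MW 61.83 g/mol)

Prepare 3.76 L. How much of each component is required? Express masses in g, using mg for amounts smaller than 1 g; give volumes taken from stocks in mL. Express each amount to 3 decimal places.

sodium bicarbonate 6.166 g; zinc sulfate 19.805 mL; potassium sulfate 7.708 g; boric acid 28.363 mg

Working volume: 3.76 L.
sodium bicarbonate: 1.64 g/L × 3.76 L = 6.166 g
zinc sulfate: C1V1 = C2V2 → 0.414 mM × 3760 mL ÷ 78.6 mM = 19.805 mL
potassium sulfate: 0.205% w/v = 2.05 g/L → 2.05 × 3.76 L = 7.708 g
boric acid: 0.122 mmol/L × 61.83 mg/mmol × 3.76 L = 28.363 mg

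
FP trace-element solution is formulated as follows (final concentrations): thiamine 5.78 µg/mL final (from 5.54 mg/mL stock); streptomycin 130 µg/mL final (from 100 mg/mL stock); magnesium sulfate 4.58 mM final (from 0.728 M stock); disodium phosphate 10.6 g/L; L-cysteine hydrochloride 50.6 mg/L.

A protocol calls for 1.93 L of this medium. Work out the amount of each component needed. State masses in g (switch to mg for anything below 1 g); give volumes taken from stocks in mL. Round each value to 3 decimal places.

thiamine 2.014 mL; streptomycin 2.509 mL; magnesium sulfate 12.142 mL; disodium phosphate 20.458 g; L-cysteine hydrochloride 97.658 mg

Working volume: 1.93 L.
thiamine: V = C2·V2/C1 = 5.78 µg/mL × 1930 mL ÷ 5540 µg/mL = 2.014 mL
streptomycin: V = C2·V2/C1 = 130 µg/mL × 1930 mL ÷ 100000 µg/mL = 2.509 mL
magnesium sulfate: C1V1 = C2V2 → 4.58 mM × 1930 mL ÷ 728 mM = 12.142 mL
disodium phosphate: 10.6 g/L × 1.93 L = 20.458 g
L-cysteine hydrochloride: 50.6 mg/L × 1.93 L = 97.658 mg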